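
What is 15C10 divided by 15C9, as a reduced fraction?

C(n,k+1)/C(n,k) = (n−k)/(k+1) = (15−9)/(9+1) = 6/10 = 3/5.

3/5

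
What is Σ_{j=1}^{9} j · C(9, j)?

2304

Differentiating (1+x)^9 and setting x=1: Σ j·C(9,j) = 9·2^8 = 2304.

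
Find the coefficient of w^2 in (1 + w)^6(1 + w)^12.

153

(1 + w)^6(1 + w)^12 = (1 + w)^18, so the coefficient of w^2 is C(18,2)·1^2 = 153·1 = 153.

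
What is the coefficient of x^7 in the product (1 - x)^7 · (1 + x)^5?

Coefficient of x^7 = Σ_{j} C(7,j)·(-1)^j·C(5,7-j)·1^(7-j) for j from 2 to 7.
= 21 + (-175) + 350 + (-210) + 35 + (-1) = 20.

20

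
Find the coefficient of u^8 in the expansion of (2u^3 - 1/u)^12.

General term: C(12,j)·(2u^3)^j·(-1/u)^(12-j), with u-exponent 3j − 1(12−j) = 4j − 12.
Set 4j − 12 = 8: j = 5.
C(12,5) = 792; 2^5 = 32; (-1)^7 = -1.
Coefficient = 792 · 32 · (-1) = -25344.

-25344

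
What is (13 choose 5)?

C(13,5) = (13·12·11·10·9) / 5! = 154440 / 120 = 1287.

1287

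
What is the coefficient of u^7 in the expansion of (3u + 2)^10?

2099520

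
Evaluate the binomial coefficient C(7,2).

21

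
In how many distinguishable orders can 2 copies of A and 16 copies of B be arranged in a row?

Choose positions for the A's: C(18,2) = 153.

153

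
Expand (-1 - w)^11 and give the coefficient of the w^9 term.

-55

The general term is C(11,j)·(-1)^j·(-w)^(11-j); the w^9 term has j = 2.
C(11,2) = 55.
Coefficient = C(11,2) · (-1)^9 = 55 · (-1) = -55.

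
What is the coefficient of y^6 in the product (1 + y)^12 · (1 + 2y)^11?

Coefficient of y^6 = Σ_{j} C(12,j)·1^j·C(11,6-j)·2^(6-j) for j from 0 to 6.
= 29568 + 177408 + 348480 + 290400 + 108900 + 17424 + 924 = 973104.

973104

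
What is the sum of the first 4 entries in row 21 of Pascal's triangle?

1562

1 + 21 + 210 + 1330 = 1562.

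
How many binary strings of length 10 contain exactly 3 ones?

Choose the 3 positions: C(10,3) = 120.

120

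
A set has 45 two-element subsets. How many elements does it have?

n(n−1)/2 = 45 ⇒ n(n−1) = 90. Since 10·9 = 90, n = 10.

10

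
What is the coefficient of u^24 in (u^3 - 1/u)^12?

General term: C(12,j)·(u^3)^j·(-1/u)^(12-j), with u-exponent 3j − 1(12−j) = 4j − 12.
Set 4j − 12 = 24: j = 9.
C(12,9) = 220; 1^9 = 1; (-1)^3 = -1.
Coefficient = 220 · 1 · (-1) = -220.

-220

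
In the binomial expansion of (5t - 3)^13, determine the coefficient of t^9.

113115234375

The general term is C(13,j)·(5t)^j·(-3)^(13-j); the t^9 term has j = 9.
C(13,9) = 715.
Coefficient = C(13,9) · 5^9 · (-3)^4 = 715 · 1953125 · 81 = 113115234375.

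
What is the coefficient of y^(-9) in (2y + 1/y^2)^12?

25344

General term: C(12,j)·(2y)^j·(1/y^2)^(12-j), with y-exponent 1j − 2(12−j) = 3j − 24.
Set 3j − 24 = -9: j = 5.
C(12,5) = 792; 2^5 = 32; 1^7 = 1.
Coefficient = 792 · 32 · 1 = 25344.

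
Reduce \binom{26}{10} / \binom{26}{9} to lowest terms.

17/10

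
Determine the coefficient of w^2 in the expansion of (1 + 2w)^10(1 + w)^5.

290

Coefficient of w^2 = Σ_{j} C(10,j)·2^j·C(5,2-j)·1^(2-j) for j from 0 to 2.
= 10 + 100 + 180 = 290.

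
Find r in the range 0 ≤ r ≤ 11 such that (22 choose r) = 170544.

C(22,r) increases on 0 ≤ r ≤ 11. C(22,6) = 74613 and C(22,7) = 170544, so r = 7.

7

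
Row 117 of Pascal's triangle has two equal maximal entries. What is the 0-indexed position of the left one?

58

For odd n = 117, C(117,r) peaks at r = (n−1)/2 and (n+1)/2; the lower is 58.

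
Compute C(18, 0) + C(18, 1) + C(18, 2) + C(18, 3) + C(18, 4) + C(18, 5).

1 + 18 + 153 + 816 + 3060 + 8568 = 12616.

12616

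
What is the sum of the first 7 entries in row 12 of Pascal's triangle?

2510

1 + 12 + 66 + 220 + 495 + 792 + 924 = 2510.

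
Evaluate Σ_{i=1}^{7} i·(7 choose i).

448

Since i·C(7,i) = 7·C(6,i−1), the sum is 7·2^6 = 7·64 = 448.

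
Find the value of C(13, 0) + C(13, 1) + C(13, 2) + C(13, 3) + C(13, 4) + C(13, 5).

1 + 13 + 78 + 286 + 715 + 1287 = 2380.

2380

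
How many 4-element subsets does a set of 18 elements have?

3060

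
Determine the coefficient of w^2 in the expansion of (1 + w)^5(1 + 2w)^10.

Coefficient of w^2 = Σ_{j} C(5,j)·1^j·C(10,2-j)·2^(2-j) for j from 0 to 2.
= 180 + 100 + 10 = 290.

290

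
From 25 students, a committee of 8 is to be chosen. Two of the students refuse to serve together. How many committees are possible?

980628

All 8-subsets: C(25,8) = 1081575. Those containing both fixed elements: C(23,6) = 100947.
1081575 − 100947 = 980628.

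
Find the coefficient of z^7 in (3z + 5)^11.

The general term is C(11,j)·(3z)^j·(5)^(11-j); the z^7 term has j = 7.
C(11,7) = 330.
Coefficient = C(11,7) · 3^7 · 5^4 = 330 · 2187 · 625 = 451068750.

451068750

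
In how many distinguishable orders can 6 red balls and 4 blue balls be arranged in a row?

210

Choose positions for the red balls: C(10,6) = 210.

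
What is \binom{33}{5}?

237336

C(33,5) = (33·32·31·30·29) / 5! = 28480320 / 120 = 237336.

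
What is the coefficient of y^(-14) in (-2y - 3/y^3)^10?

General term: C(10,j)·(-2y)^j·(-3/y^3)^(10-j), with y-exponent 1j − 3(10−j) = 4j − 30.
Set 4j − 30 = -14: j = 4.
C(10,4) = 210; (-2)^4 = 16; (-3)^6 = 729.
Coefficient = 210 · 16 · 729 = 2449440.

2449440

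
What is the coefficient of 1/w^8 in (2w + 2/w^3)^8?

General term: C(8,j)·(2w)^j·(2/w^3)^(8-j), with w-exponent 1j − 3(8−j) = 4j − 24.
Set 4j − 24 = -8: j = 4.
C(8,4) = 70; 2^4 = 16; 2^4 = 16.
Coefficient = 70 · 16 · 16 = 17920.

17920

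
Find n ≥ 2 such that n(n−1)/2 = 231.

n(n−1)/2 = 231 ⇒ n(n−1) = 462. Since 22·21 = 462, n = 22.

22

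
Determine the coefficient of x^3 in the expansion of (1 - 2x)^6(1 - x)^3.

Coefficient of x^3 = Σ_{j} C(6,j)·(-2)^j·C(3,3-j)·(-1)^(3-j) for j from 0 to 3.
= (-1) + (-36) + (-180) + (-160) = -377.

-377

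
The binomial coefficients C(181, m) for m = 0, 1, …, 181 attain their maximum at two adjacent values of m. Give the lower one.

For odd n = 181, C(181,m) peaks at m = (n−1)/2 and (n+1)/2; the lower is 90.

90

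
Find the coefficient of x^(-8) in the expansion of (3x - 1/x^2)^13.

General term: C(13,j)·(3x)^j·(-1/x^2)^(13-j), with x-exponent 1j − 2(13−j) = 3j − 26.
Set 3j − 26 = -8: j = 6.
C(13,6) = 1716; 3^6 = 729; (-1)^7 = -1.
Coefficient = 1716 · 729 · (-1) = -1250964.

-1250964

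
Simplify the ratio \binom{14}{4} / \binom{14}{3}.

11/4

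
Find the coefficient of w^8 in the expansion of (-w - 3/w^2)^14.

819

General term: C(14,j)·(-w)^j·(-3/w^2)^(14-j), with w-exponent 1j − 2(14−j) = 3j − 28.
Set 3j − 28 = 8: j = 12.
C(14,12) = 91; (-1)^12 = 1; (-3)^2 = 9.
Coefficient = 91 · 1 · 9 = 819.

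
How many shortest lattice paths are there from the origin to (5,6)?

462

Each path is a sequence of 11 steps with 5 rights: C(11,5) = 462.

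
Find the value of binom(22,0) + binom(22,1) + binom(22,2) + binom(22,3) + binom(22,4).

9109

1 + 22 + 231 + 1540 + 7315 = 9109.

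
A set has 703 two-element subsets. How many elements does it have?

38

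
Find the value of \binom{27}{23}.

C(27,23) = C(27,4) by symmetry.
C(27,4) = (27·26·25·24) / 4! = 421200 / 24 = 17550.

17550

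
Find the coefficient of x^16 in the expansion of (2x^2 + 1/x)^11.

28160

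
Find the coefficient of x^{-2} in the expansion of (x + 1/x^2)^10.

210

General term: C(10,j)·(x)^j·(1/x^2)^(10-j), with x-exponent 1j − 2(10−j) = 3j − 20.
Set 3j − 20 = -2: j = 6.
C(10,6) = 210; 1^6 = 1; 1^4 = 1.
Coefficient = 210 · 1 · 1 = 210.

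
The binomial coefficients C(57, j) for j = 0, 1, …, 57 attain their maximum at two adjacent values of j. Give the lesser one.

28

For odd n = 57, C(57,j) peaks at j = (n−1)/2 and (n+1)/2; the lesser is 28.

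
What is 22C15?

C(22,15) = C(22,7) by symmetry.
C(22,7) = (22·21·20·19·18·17·16) / 7! = 859541760 / 5040 = 170544.

170544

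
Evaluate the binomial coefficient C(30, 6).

593775

C(30,6) = (30·29·28·27·26·25) / 6! = 427518000 / 720 = 593775.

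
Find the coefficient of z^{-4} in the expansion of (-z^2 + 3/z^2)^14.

General term: C(14,j)·(-z^2)^j·(3/z^2)^(14-j), with z-exponent 2j − 2(14−j) = 4j − 28.
Set 4j − 28 = -4: j = 6.
C(14,6) = 3003; (-1)^6 = 1; 3^8 = 6561.
Coefficient = 3003 · 1 · 6561 = 19702683.

19702683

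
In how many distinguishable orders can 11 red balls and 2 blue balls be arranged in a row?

78

Choose positions for the red balls: C(13,11) = 78.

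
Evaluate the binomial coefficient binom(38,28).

C(38,28) = C(38,10) by symmetry.
C(38,10) = (38·37·36·35·34·33·32·31·30·29) / 10! = 1715456253772800 / 3628800 = 472733756.

472733756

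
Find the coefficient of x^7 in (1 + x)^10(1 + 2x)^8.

359768

Coefficient of x^7 = Σ_{j} C(10,j)·1^j·C(8,7-j)·2^(7-j) for j from 0 to 7.
= 1024 + 17920 + 80640 + 134400 + 94080 + 28224 + 3360 + 120 = 359768.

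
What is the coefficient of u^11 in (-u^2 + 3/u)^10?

-3240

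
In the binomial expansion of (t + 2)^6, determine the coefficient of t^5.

The general term is C(6,j)·(t)^j·(2)^(6-j); the t^5 term has j = 5.
C(6,5) = 6.
Coefficient = C(6,5) · 2^1 = 6 · 2 = 12.

12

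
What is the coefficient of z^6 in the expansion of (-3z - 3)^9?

The general term is C(9,j)·(-3z)^j·(-3)^(9-j); the z^6 term has j = 6.
C(9,6) = 84.
Coefficient = C(9,6) · (-3)^6 · (-3)^3 = 84 · 729 · (-27) = -1653372.

-1653372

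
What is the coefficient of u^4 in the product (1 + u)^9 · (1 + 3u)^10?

63396

Coefficient of u^4 = Σ_{j} C(9,j)·1^j·C(10,4-j)·3^(4-j) for j from 0 to 4.
= 17010 + 29160 + 14580 + 2520 + 126 = 63396.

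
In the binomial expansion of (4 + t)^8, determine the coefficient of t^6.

448

The general term is C(8,j)·(4)^j·(t)^(8-j); the t^6 term has j = 2.
C(8,2) = 28.
Coefficient = C(8,2) · 4^2 = 28 · 16 = 448.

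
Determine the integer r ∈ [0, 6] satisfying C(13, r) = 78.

C(13,r) increases on 0 ≤ r ≤ 6. C(13,1) = 13 and C(13,2) = 78, so r = 2.

2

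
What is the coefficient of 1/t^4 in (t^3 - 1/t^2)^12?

495

General term: C(12,j)·(t^3)^j·(-1/t^2)^(12-j), with t-exponent 3j − 2(12−j) = 5j − 24.
Set 5j − 24 = -4: j = 4.
C(12,4) = 495; 1^4 = 1; (-1)^8 = 1.
Coefficient = 495 · 1 · 1 = 495.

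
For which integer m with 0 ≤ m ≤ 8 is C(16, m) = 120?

C(16,m) increases on 0 ≤ m ≤ 8. C(16,1) = 16 and C(16,2) = 120, so m = 2.

2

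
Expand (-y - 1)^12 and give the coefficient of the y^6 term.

The general term is C(12,j)·(-y)^j·(-1)^(12-j); the y^6 term has j = 6.
C(12,6) = 924.
Coefficient = C(12,6) = 924.

924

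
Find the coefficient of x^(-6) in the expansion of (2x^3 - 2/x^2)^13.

-5857280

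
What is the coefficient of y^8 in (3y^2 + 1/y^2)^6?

1458

General term: C(6,j)·(3y^2)^j·(1/y^2)^(6-j), with y-exponent 2j − 2(6−j) = 4j − 12.
Set 4j − 12 = 8: j = 5.
C(6,5) = 6; 3^5 = 243; 1^1 = 1.
Coefficient = 6 · 243 · 1 = 1458.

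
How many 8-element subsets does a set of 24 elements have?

735471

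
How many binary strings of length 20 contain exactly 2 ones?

Choose the 2 positions: C(20,2) = 190.

190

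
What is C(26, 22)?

C(26,22) = C(26,4) by symmetry.
C(26,4) = (26·25·24·23) / 4! = 358800 / 24 = 14950.

14950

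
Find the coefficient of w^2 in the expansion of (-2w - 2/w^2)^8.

7168

General term: C(8,j)·(-2w)^j·(-2/w^2)^(8-j), with w-exponent 1j − 2(8−j) = 3j − 16.
Set 3j − 16 = 2: j = 6.
C(8,6) = 28; (-2)^6 = 64; (-2)^2 = 4.
Coefficient = 28 · 64 · 4 = 7168.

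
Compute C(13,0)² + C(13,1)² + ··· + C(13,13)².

Σ C(13,k)² is the coefficient of x^13 in (1+x)^13(1+x)^13 = (1+x)^26, i.e. C(26,13) = 10400600.

10400600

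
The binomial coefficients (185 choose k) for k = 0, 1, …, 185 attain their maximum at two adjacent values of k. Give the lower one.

92

For odd n = 185, C(185,k) peaks at k = (n−1)/2 and (n+1)/2; the lower is 92.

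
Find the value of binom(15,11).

1365

C(15,11) = C(15,4) by symmetry.
C(15,4) = (15·14·13·12) / 4! = 32760 / 24 = 1365.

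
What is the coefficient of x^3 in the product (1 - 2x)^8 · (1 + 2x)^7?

Coefficient of x^3 = Σ_{j} C(8,j)·(-2)^j·C(7,3-j)·2^(3-j) for j from 0 to 3.
= 280 + (-1344) + 1568 + (-448) = 56.

56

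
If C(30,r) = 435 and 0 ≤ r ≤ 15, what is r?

C(30,r) increases on 0 ≤ r ≤ 15. C(30,1) = 30 and C(30,2) = 435, so r = 2.

2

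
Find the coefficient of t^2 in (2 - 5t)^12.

The general term is C(12,j)·(2)^j·(-5t)^(12-j); the t^2 term has j = 10.
C(12,10) = 66.
Coefficient = C(12,10) · 2^10 · (-5)^2 = 66 · 1024 · 25 = 1689600.

1689600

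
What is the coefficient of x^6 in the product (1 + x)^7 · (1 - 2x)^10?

Coefficient of x^6 = Σ_{j} C(7,j)·1^j·C(10,6-j)·(-2)^(6-j) for j from 0 to 6.
= 13440 + (-56448) + 70560 + (-33600) + 6300 + (-420) + 7 = -161.

-161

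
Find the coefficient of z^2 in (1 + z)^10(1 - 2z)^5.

-15

Coefficient of z^2 = Σ_{j} C(10,j)·1^j·C(5,2-j)·(-2)^(2-j) for j from 0 to 2.
= 40 + (-100) + 45 = -15.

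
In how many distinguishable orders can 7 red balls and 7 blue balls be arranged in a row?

Choose positions for the red balls: C(14,7) = 3432.

3432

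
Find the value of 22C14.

319770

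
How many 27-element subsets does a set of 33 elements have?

1107568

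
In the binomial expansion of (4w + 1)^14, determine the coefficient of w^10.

1049624576

The general term is C(14,j)·(4w)^j·(1)^(14-j); the w^10 term has j = 10.
C(14,10) = 1001.
Coefficient = C(14,10) · 4^10 = 1001 · 1048576 = 1049624576.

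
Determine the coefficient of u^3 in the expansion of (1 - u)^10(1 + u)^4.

Coefficient of u^3 = Σ_{j} C(10,j)·(-1)^j·C(4,3-j)·1^(3-j) for j from 0 to 3.
= 4 + (-60) + 180 + (-120) = 4.

4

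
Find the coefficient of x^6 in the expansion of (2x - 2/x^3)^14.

General term: C(14,j)·(2x)^j·(-2/x^3)^(14-j), with x-exponent 1j − 3(14−j) = 4j − 42.
Set 4j − 42 = 6: j = 12.
C(14,12) = 91; 2^12 = 4096; (-2)^2 = 4.
Coefficient = 91 · 4096 · 4 = 1490944.

1490944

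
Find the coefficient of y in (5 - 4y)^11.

The general term is C(11,j)·(5)^j·(-4y)^(11-j); the y^1 term has j = 10.
C(11,10) = 11.
Coefficient = C(11,10) · 5^10 · (-4)^1 = 11 · 9765625 · (-4) = -429687500.

-429687500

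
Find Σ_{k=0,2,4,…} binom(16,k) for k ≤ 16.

32768

Half of (1+1)^16 + (1−1)^16 gives the even-index sum: 2^15 = 32768.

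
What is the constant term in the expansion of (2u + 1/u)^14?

439296

General term: C(14,j)·(2u)^j·(1/u)^(14-j), with u-exponent 1j − 1(14−j) = 2j − 14.
Set 2j − 14 = 0: j = 7.
C(14,7) = 3432; 2^7 = 128; 1^7 = 1.
Coefficient = 3432 · 128 · 1 = 439296.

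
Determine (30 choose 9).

14307150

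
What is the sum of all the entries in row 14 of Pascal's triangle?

16384

Setting x = 1 in (1+x)^14 gives Σ C(14,r) = 2^14 = 16384.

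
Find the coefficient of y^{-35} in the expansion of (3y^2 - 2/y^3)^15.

-7741440

General term: C(15,j)·(3y^2)^j·(-2/y^3)^(15-j), with y-exponent 2j − 3(15−j) = 5j − 45.
Set 5j − 45 = -35: j = 2.
C(15,2) = 105; 3^2 = 9; (-2)^13 = -8192.
Coefficient = 105 · 9 · (-8192) = -7741440.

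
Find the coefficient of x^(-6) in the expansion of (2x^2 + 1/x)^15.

General term: C(15,j)·(2x^2)^j·(1/x)^(15-j), with x-exponent 2j − 1(15−j) = 3j − 15.
Set 3j − 15 = -6: j = 3.
C(15,3) = 455; 2^3 = 8; 1^12 = 1.
Coefficient = 455 · 8 · 1 = 3640.

3640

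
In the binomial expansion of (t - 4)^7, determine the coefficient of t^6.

-28

The general term is C(7,j)·(t)^j·(-4)^(7-j); the t^6 term has j = 6.
C(7,6) = 7.
Coefficient = C(7,6) · (-4)^1 = 7 · (-4) = -28.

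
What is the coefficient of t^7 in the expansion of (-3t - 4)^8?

69984

The general term is C(8,j)·(-3t)^j·(-4)^(8-j); the t^7 term has j = 7.
C(8,7) = 8.
Coefficient = C(8,7) · (-3)^7 · (-4)^1 = 8 · (-2187) · (-4) = 69984.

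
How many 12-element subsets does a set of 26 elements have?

9657700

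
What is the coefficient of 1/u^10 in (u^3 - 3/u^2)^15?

General term: C(15,j)·(u^3)^j·(-3/u^2)^(15-j), with u-exponent 3j − 2(15−j) = 5j − 30.
Set 5j − 30 = -10: j = 4.
C(15,4) = 1365; 1^4 = 1; (-3)^11 = -177147.
Coefficient = 1365 · 1 · (-177147) = -241805655.

-241805655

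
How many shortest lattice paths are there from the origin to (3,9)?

Each path is a sequence of 12 steps with 3 rights: C(12,3) = 220.

220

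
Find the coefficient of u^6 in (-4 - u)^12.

3784704

The general term is C(12,j)·(-4)^j·(-u)^(12-j); the u^6 term has j = 6.
C(12,6) = 924.
Coefficient = C(12,6) · (-4)^6 = 924 · 4096 = 3784704.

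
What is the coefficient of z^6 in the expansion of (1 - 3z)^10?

The general term is C(10,j)·(1)^j·(-3z)^(10-j); the z^6 term has j = 4.
C(10,4) = 210.
Coefficient = C(10,4) · (-3)^6 = 210 · 729 = 153090.

153090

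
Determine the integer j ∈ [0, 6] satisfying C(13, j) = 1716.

6

C(13,j) increases on 0 ≤ j ≤ 6. C(13,5) = 1287 and C(13,6) = 1716, so j = 6.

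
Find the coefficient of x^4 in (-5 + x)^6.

375

The general term is C(6,j)·(-5)^j·(x)^(6-j); the x^4 term has j = 2.
C(6,2) = 15.
Coefficient = C(6,2) · (-5)^2 = 15 · 25 = 375.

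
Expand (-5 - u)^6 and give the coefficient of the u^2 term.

9375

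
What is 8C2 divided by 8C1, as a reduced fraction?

7/2

C(n,k+1)/C(n,k) = (n−k)/(k+1) = (8−1)/(1+1) = 7/2.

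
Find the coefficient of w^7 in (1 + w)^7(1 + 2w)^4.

Coefficient of w^7 = Σ_{j} C(7,j)·1^j·C(4,7-j)·2^(7-j) for j from 3 to 7.
= 560 + 1120 + 504 + 56 + 1 = 2241.

2241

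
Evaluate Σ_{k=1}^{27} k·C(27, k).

Differentiating (1+x)^27 and setting x=1: Σ k·C(27,k) = 27·2^26 = 1811939328.

1811939328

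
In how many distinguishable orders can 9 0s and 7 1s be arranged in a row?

Choose positions for the 0s: C(16,9) = 11440.

11440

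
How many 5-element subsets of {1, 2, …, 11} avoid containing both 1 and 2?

378

All 5-subsets: C(11,5) = 462. Those containing both fixed elements: C(9,3) = 84.
462 − 84 = 378.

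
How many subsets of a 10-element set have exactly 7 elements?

Choose the 7 positions: C(10,7) = 120.

120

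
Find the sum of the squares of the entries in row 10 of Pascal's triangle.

By Vandermonde's identity, Σ C(10,i)² = C(20,10) = 184756.

184756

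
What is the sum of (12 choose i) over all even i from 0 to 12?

2048

Half of (1+1)^12 + (1−1)^12 gives the even-index sum: 2^11 = 2048.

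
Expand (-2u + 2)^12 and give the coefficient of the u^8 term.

The general term is C(12,j)·(-2u)^j·(2)^(12-j); the u^8 term has j = 8.
C(12,8) = 495.
Coefficient = C(12,8) · (-2)^8 · 2^4 = 495 · 256 · 16 = 2027520.

2027520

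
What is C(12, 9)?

C(12,9) = C(12,3) by symmetry.
C(12,3) = (12·11·10) / 3! = 1320 / 6 = 220.

220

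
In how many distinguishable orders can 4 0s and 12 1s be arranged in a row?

Choose positions for the 0s: C(16,4) = 1820.

1820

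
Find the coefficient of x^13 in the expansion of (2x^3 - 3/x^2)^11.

3421440

General term: C(11,j)·(2x^3)^j·(-3/x^2)^(11-j), with x-exponent 3j − 2(11−j) = 5j − 22.
Set 5j − 22 = 13: j = 7.
C(11,7) = 330; 2^7 = 128; (-3)^4 = 81.
Coefficient = 330 · 128 · 81 = 3421440.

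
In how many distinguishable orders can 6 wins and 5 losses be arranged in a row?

462

Choose positions for the wins: C(11,6) = 462.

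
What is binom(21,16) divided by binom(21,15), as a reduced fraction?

3/8

C(n,k+1)/C(n,k) = (n−k)/(k+1) = (21−15)/(15+1) = 6/16 = 3/8.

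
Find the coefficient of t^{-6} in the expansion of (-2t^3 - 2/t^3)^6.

960

General term: C(6,j)·(-2t^3)^j·(-2/t^3)^(6-j), with t-exponent 3j − 3(6−j) = 6j − 18.
Set 6j − 18 = -6: j = 2.
C(6,2) = 15; (-2)^2 = 4; (-2)^4 = 16.
Coefficient = 15 · 4 · 16 = 960.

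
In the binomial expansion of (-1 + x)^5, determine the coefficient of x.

5

The general term is C(5,j)·(-1)^j·(x)^(5-j); the x^1 term has j = 4.
C(5,4) = 5.
Coefficient = C(5,4) = 5.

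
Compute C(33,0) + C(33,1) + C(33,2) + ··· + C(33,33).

The entries of row 33 sum to 2^33 = 8589934592.

8589934592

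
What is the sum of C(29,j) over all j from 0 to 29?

536870912

Setting x = 1 in (1+x)^29 gives Σ C(29,j) = 2^29 = 536870912.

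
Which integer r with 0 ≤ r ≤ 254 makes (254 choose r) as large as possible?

C(254,r) is maximized at r = 254/2 = 127.

127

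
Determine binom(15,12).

C(15,12) = C(15,3) by symmetry.
C(15,3) = (15·14·13) / 3! = 2730 / 6 = 455.

455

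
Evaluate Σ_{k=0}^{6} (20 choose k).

60460

1 + 20 + 190 + 1140 + 4845 + 15504 + 38760 = 60460.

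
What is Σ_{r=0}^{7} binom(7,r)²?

By Vandermonde's identity, Σ C(7,r)² = C(14,7) = 3432.

3432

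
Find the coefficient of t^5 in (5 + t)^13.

502734375

The general term is C(13,j)·(5)^j·(t)^(13-j); the t^5 term has j = 8.
C(13,8) = 1287.
Coefficient = C(13,8) · 5^8 = 1287 · 390625 = 502734375.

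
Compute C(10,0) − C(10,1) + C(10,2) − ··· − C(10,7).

-36

The partial alternating sum Σ_{k=0}^{7} (−1)^k C(10,k) = (−1)^7 C(9,7) = -36.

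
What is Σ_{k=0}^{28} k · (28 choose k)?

3758096384

Since k·C(28,k) = 28·C(27,k−1), the sum is 28·2^27 = 28·134217728 = 3758096384.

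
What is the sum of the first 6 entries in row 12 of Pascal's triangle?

1586

1 + 12 + 66 + 220 + 495 + 792 = 1586.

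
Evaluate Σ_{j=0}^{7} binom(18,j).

63004

1 + 18 + 153 + 816 + 3060 + 8568 + 18564 + 31824 = 63004.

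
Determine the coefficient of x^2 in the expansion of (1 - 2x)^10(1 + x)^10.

Coefficient of x^2 = Σ_{j} C(10,j)·(-2)^j·C(10,2-j)·1^(2-j) for j from 0 to 2.
= 45 + (-200) + 180 = 25.

25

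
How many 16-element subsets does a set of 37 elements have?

C(37,16) = (37·36·35·34·33·32·31·30·29·28·27·26·25·24·23·22) / 16! = 269397128065642536960000 / 20922789888000 = 12875774670.

12875774670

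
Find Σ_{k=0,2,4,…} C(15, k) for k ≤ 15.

16384

Half of (1+1)^15 + (1−1)^15 gives the even-index sum: 2^14 = 16384.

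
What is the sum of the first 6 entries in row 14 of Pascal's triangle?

1 + 14 + 91 + 364 + 1001 + 2002 = 3473.

3473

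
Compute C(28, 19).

C(28,19) = C(28,9) by symmetry.
C(28,9) = (28·27·26·25·24·23·22·21·20) / 9! = 2506375872000 / 362880 = 6906900.

6906900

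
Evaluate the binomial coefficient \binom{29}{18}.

34597290

C(29,18) = C(29,11) by symmetry.
C(29,11) = (29·28·27·26·25·24·23·22·21·20·19) / 11! = 1381013105472000 / 39916800 = 34597290.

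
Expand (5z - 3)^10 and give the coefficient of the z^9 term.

The general term is C(10,j)·(5z)^j·(-3)^(10-j); the z^9 term has j = 9.
C(10,9) = 10.
Coefficient = C(10,9) · 5^9 · (-3)^1 = 10 · 1953125 · (-3) = -58593750.

-58593750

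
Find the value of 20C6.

C(20,6) = (20·19·18·17·16·15) / 6! = 27907200 / 720 = 38760.

38760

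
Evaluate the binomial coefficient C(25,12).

C(25,12) = (25·24·23·22·21·20·19·18·17·16·15·14) / 12! = 2490952020480000 / 479001600 = 5200300.

5200300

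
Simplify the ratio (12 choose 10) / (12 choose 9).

C(n,k+1)/C(n,k) = (n−k)/(k+1) = (12−9)/(9+1) = 3/10.

3/10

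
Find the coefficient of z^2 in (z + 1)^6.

The general term is C(6,j)·(z)^j·(1)^(6-j); the z^2 term has j = 2.
C(6,2) = 15.
Coefficient = C(6,2) = 15.

15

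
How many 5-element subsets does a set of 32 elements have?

201376

C(32,5) = (32·31·30·29·28) / 5! = 24165120 / 120 = 201376.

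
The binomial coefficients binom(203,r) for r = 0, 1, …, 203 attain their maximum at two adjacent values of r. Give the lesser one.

101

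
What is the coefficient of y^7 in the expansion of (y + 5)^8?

The general term is C(8,j)·(y)^j·(5)^(8-j); the y^7 term has j = 7.
C(8,7) = 8.
Coefficient = C(8,7) · 5^1 = 8 · 5 = 40.

40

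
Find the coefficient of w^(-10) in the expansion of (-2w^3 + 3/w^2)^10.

1180980

General term: C(10,j)·(-2w^3)^j·(3/w^2)^(10-j), with w-exponent 3j − 2(10−j) = 5j − 20.
Set 5j − 20 = -10: j = 2.
C(10,2) = 45; (-2)^2 = 4; 3^8 = 6561.
Coefficient = 45 · 4 · 6561 = 1180980.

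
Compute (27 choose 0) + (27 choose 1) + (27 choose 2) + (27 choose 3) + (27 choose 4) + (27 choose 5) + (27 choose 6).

1 + 27 + 351 + 2925 + 17550 + 80730 + 296010 = 397594.

397594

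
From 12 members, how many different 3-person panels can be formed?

220

This is C(12,3) = 220.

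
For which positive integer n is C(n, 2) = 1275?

51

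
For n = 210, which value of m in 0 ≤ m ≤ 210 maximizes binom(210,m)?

C(210,m) is maximized at m = 210/2 = 105.

105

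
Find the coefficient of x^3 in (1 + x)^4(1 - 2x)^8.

-92

Coefficient of x^3 = Σ_{j} C(4,j)·1^j·C(8,3-j)·(-2)^(3-j) for j from 0 to 3.
= (-448) + 448 + (-96) + 4 = -92.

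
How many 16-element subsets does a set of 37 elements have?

12875774670

C(37,16) = (37·36·35·34·33·32·31·30·29·28·27·26·25·24·23·22) / 16! = 269397128065642536960000 / 20922789888000 = 12875774670.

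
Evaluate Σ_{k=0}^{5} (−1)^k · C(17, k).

-4368

The partial alternating sum Σ_{k=0}^{5} (−1)^k C(17,k) = (−1)^5 C(16,5) = -4368.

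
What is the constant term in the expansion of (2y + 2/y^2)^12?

2027520

General term: C(12,j)·(2y)^j·(2/y^2)^(12-j), with y-exponent 1j − 2(12−j) = 3j − 24.
Set 3j − 24 = 0: j = 8.
C(12,8) = 495; 2^8 = 256; 2^4 = 16.
Coefficient = 495 · 256 · 16 = 2027520.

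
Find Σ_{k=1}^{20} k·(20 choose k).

10485760

Since k·C(20,k) = 20·C(19,k−1), the sum is 20·2^19 = 20·524288 = 10485760.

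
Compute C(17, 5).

6188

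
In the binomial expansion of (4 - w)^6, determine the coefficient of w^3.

The general term is C(6,j)·(4)^j·(-w)^(6-j); the w^3 term has j = 3.
C(6,3) = 20.
Coefficient = C(6,3) · 4^3 · (-1)^3 = 20 · 64 · (-1) = -1280.

-1280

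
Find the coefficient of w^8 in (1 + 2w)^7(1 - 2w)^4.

Coefficient of w^8 = Σ_{j} C(7,j)·2^j·C(4,8-j)·(-2)^(8-j) for j from 4 to 7.
= 8960 + (-21504) + 10752 + (-1024) = -2816.

-2816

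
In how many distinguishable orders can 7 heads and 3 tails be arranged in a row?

Choose positions for the heads: C(10,7) = 120.

120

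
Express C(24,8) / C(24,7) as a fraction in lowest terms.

17/8

C(n,k+1)/C(n,k) = (n−k)/(k+1) = (24−7)/(7+1) = 17/8.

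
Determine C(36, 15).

5567902560

C(36,15) = (36·35·34·33·32·31·30·29·28·27·26·25·24·23·22) / 15! = 7281003461233582080000 / 1307674368000 = 5567902560.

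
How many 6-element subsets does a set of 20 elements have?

38760

C(20,6) = (20·19·18·17·16·15) / 6! = 27907200 / 720 = 38760.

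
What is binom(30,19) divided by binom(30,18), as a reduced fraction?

C(n,k+1)/C(n,k) = (n−k)/(k+1) = (30−18)/(18+1) = 12/19.

12/19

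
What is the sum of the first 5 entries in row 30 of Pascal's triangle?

1 + 30 + 435 + 4060 + 27405 = 31931.

31931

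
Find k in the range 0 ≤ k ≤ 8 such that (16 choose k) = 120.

C(16,k) increases on 0 ≤ k ≤ 8. C(16,1) = 16 and C(16,2) = 120, so k = 2.

2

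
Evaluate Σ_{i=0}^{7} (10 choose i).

968

1 + 10 + 45 + 120 + 210 + 252 + 210 + 120 = 968.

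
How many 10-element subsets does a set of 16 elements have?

8008

C(16,10) = C(16,6) by symmetry.
C(16,6) = (16·15·14·13·12·11) / 6! = 5765760 / 720 = 8008.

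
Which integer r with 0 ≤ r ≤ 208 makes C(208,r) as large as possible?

C(208,r) is maximized at r = 208/2 = 104.

104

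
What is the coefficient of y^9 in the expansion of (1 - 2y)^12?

The general term is C(12,j)·(1)^j·(-2y)^(12-j); the y^9 term has j = 3.
C(12,3) = 220.
Coefficient = C(12,3) · (-2)^9 = 220 · (-512) = -112640.

-112640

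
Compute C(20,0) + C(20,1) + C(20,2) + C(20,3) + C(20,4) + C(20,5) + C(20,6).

60460

1 + 20 + 190 + 1140 + 4845 + 15504 + 38760 = 60460.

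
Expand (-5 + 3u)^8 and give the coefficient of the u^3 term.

-4725000

The general term is C(8,j)·(-5)^j·(3u)^(8-j); the u^3 term has j = 5.
C(8,5) = 56.
Coefficient = C(8,5) · (-5)^5 · 3^3 = 56 · (-3125) · 27 = -4725000.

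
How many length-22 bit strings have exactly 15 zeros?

170544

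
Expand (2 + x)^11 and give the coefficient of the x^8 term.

1320

The general term is C(11,j)·(2)^j·(x)^(11-j); the x^8 term has j = 3.
C(11,3) = 165.
Coefficient = C(11,3) · 2^3 = 165 · 8 = 1320.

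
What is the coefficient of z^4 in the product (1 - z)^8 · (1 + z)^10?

20

Coefficient of z^4 = Σ_{j} C(8,j)·(-1)^j·C(10,4-j)·1^(4-j) for j from 0 to 4.
= 210 + (-960) + 1260 + (-560) + 70 = 20.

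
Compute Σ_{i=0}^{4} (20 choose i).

1 + 20 + 190 + 1140 + 4845 = 6196.

6196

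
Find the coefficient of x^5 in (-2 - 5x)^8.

The general term is C(8,j)·(-2)^j·(-5x)^(8-j); the x^5 term has j = 3.
C(8,3) = 56.
Coefficient = C(8,3) · (-2)^3 · (-5)^5 = 56 · (-8) · (-3125) = 1400000.

1400000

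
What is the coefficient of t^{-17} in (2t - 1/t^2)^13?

2288

General term: C(13,j)·(2t)^j·(-1/t^2)^(13-j), with t-exponent 1j − 2(13−j) = 3j − 26.
Set 3j − 26 = -17: j = 3.
C(13,3) = 286; 2^3 = 8; (-1)^10 = 1.
Coefficient = 286 · 8 · 1 = 2288.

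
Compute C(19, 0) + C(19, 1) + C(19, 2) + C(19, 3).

1 + 19 + 171 + 969 = 1160.

1160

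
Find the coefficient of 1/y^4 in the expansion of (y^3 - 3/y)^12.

General term: C(12,j)·(y^3)^j·(-3/y)^(12-j), with y-exponent 3j − 1(12−j) = 4j − 12.
Set 4j − 12 = -4: j = 2.
C(12,2) = 66; 1^2 = 1; (-3)^10 = 59049.
Coefficient = 66 · 1 · 59049 = 3897234.

3897234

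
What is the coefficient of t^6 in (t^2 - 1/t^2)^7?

21

General term: C(7,j)·(t^2)^j·(-1/t^2)^(7-j), with t-exponent 2j − 2(7−j) = 4j − 14.
Set 4j − 14 = 6: j = 5.
C(7,5) = 21; 1^5 = 1; (-1)^2 = 1.
Coefficient = 21 · 1 · 1 = 21.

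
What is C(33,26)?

4272048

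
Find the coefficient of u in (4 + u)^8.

131072

The general term is C(8,j)·(4)^j·(u)^(8-j); the u^1 term has j = 7.
C(8,7) = 8.
Coefficient = C(8,7) · 4^7 = 8 · 16384 = 131072.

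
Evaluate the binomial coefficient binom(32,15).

C(32,15) = (32·31·30·29·28·27·26·25·24·23·22·21·20·19·18) / 15! = 739781100339240960000 / 1307674368000 = 565722720.

565722720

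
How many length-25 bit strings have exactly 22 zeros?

2300

Choose the 22 positions: C(25,22) = 2300.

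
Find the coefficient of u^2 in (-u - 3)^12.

The general term is C(12,j)·(-u)^j·(-3)^(12-j); the u^2 term has j = 2.
C(12,2) = 66.
Coefficient = C(12,2) · (-3)^10 = 66 · 59049 = 3897234.

3897234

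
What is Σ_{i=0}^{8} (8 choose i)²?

12870

Σ C(8,i)² is the coefficient of x^8 in (1+x)^8(1+x)^8 = (1+x)^16, i.e. C(16,8) = 12870.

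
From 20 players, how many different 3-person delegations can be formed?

This is C(20,3) = 1140.

1140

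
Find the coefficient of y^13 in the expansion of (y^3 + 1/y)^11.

462

General term: C(11,j)·(y^3)^j·(1/y)^(11-j), with y-exponent 3j − 1(11−j) = 4j − 11.
Set 4j − 11 = 13: j = 6.
C(11,6) = 462; 1^6 = 1; 1^5 = 1.
Coefficient = 462 · 1 · 1 = 462.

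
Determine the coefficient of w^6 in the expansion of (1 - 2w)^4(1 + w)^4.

Coefficient of w^6 = Σ_{j} C(4,j)·(-2)^j·C(4,6-j)·1^(6-j) for j from 2 to 4.
= 24 + (-128) + 96 = -8.

-8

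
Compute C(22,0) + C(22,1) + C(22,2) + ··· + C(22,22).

The entries of row 22 sum to 2^22 = 4194304.

4194304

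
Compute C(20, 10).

C(20,10) = (20·19·18·17·16·15·14·13·12·11) / 10! = 670442572800 / 3628800 = 184756.

184756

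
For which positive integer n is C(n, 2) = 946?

n(n−1)/2 = 946 ⇒ n(n−1) = 1892. Since 44·43 = 1892, n = 44.

44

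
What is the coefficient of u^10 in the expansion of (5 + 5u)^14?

6109619140625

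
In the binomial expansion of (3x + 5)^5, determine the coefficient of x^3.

6750

The general term is C(5,j)·(3x)^j·(5)^(5-j); the x^3 term has j = 3.
C(5,3) = 10.
Coefficient = C(5,3) · 3^3 · 5^2 = 10 · 27 · 25 = 6750.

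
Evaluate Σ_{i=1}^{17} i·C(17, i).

1114112

Since i·C(17,i) = 17·C(16,i−1), the sum is 17·2^16 = 17·65536 = 1114112.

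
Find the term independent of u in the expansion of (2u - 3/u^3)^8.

16128

General term: C(8,j)·(2u)^j·(-3/u^3)^(8-j), with u-exponent 1j − 3(8−j) = 4j − 24.
Set 4j − 24 = 0: j = 6.
C(8,6) = 28; 2^6 = 64; (-3)^2 = 9.
Coefficient = 28 · 64 · 9 = 16128.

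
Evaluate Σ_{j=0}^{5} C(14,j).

3473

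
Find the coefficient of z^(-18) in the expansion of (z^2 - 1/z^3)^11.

General term: C(11,j)·(z^2)^j·(-1/z^3)^(11-j), with z-exponent 2j − 3(11−j) = 5j − 33.
Set 5j − 33 = -18: j = 3.
C(11,3) = 165; 1^3 = 1; (-1)^8 = 1.
Coefficient = 165 · 1 · 1 = 165.

165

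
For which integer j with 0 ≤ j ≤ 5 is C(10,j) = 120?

C(10,j) increases on 0 ≤ j ≤ 5. C(10,2) = 45 and C(10,3) = 120, so j = 3.

3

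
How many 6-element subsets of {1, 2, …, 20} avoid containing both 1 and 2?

All 6-subsets: C(20,6) = 38760. Those containing both fixed elements: C(18,4) = 3060.
38760 − 3060 = 35700.

35700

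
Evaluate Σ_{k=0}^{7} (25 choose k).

1 + 25 + 300 + 2300 + 12650 + 53130 + 177100 + 480700 = 726206.

726206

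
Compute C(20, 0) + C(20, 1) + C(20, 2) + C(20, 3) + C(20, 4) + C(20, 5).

21700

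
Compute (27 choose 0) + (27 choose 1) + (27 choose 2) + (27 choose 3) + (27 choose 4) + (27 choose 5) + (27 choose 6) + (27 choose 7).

1 + 27 + 351 + 2925 + 17550 + 80730 + 296010 + 888030 = 1285624.

1285624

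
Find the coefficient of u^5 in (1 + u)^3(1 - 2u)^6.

108

Coefficient of u^5 = Σ_{j} C(3,j)·1^j·C(6,5-j)·(-2)^(5-j) for j from 0 to 3.
= (-192) + 720 + (-480) + 60 = 108.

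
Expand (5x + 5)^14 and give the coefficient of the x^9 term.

The general term is C(14,j)·(5x)^j·(5)^(14-j); the x^9 term has j = 9.
C(14,9) = 2002.
Coefficient = C(14,9) · 5^9 · 5^5 = 2002 · 1953125 · 3125 = 12219238281250.

12219238281250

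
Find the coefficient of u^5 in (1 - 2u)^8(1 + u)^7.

21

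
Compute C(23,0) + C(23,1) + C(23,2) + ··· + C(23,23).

Setting x = 1 in (1+x)^23 gives Σ C(23,j) = 2^23 = 8388608.

8388608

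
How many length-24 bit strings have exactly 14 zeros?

1961256

Choose the 14 positions: C(24,14) = 1961256.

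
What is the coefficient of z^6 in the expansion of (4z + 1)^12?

The general term is C(12,j)·(4z)^j·(1)^(12-j); the z^6 term has j = 6.
C(12,6) = 924.
Coefficient = C(12,6) · 4^6 = 924 · 4096 = 3784704.

3784704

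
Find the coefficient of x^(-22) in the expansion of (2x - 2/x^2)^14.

General term: C(14,j)·(2x)^j·(-2/x^2)^(14-j), with x-exponent 1j − 2(14−j) = 3j − 28.
Set 3j − 28 = -22: j = 2.
C(14,2) = 91; 2^2 = 4; (-2)^12 = 4096.
Coefficient = 91 · 4 · 4096 = 1490944.

1490944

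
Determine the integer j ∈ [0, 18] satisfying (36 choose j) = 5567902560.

C(36,j) increases on 0 ≤ j ≤ 18. C(36,14) = 3796297200 and C(36,15) = 5567902560, so j = 15.

15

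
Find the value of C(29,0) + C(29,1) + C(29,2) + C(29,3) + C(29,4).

1 + 29 + 406 + 3654 + 23751 = 27841.

27841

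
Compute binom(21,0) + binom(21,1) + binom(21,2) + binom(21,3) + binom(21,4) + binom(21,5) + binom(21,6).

82160

1 + 21 + 210 + 1330 + 5985 + 20349 + 54264 = 82160.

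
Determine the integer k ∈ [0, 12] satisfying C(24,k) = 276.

C(24,k) increases on 0 ≤ k ≤ 12. C(24,1) = 24 and C(24,2) = 276, so k = 2.

2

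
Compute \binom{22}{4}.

7315

C(22,4) = (22·21·20·19) / 4! = 175560 / 24 = 7315.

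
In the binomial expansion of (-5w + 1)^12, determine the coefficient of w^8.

The general term is C(12,j)·(-5w)^j·(1)^(12-j); the w^8 term has j = 8.
C(12,8) = 495.
Coefficient = C(12,8) · (-5)^8 = 495 · 390625 = 193359375.

193359375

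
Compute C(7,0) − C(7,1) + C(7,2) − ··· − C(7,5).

-6

The partial alternating sum Σ_{k=0}^{5} (−1)^k C(7,k) = (−1)^5 C(6,5) = -6.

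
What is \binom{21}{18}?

1330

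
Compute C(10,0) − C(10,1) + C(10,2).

The partial alternating sum Σ_{k=0}^{2} (−1)^k C(10,k) = (−1)^2 C(9,2) = 36.

36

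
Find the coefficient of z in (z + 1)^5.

The general term is C(5,j)·(z)^j·(1)^(5-j); the z^1 term has j = 1.
C(5,1) = 5.
Coefficient = C(5,1) = 5.

5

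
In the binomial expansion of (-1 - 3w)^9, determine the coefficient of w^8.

The general term is C(9,j)·(-1)^j·(-3w)^(9-j); the w^8 term has j = 1.
C(9,1) = 9.
Coefficient = C(9,1) · (-1)^1 · (-3)^8 = 9 · (-1) · 6561 = -59049.

-59049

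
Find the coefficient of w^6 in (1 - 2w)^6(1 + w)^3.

48

Coefficient of w^6 = Σ_{j} C(6,j)·(-2)^j·C(3,6-j)·1^(6-j) for j from 3 to 6.
= (-160) + 720 + (-576) + 64 = 48.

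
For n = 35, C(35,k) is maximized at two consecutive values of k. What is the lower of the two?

For odd n = 35, C(35,k) peaks at k = (n−1)/2 and (n+1)/2; the lower is 17.

17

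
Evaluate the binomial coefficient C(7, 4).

C(7,4) = C(7,3) by symmetry.
C(7,3) = (7·6·5) / 3! = 210 / 6 = 35.

35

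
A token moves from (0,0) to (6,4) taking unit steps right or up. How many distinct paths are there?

Each path is a sequence of 10 steps with 6 rights: C(10,6) = 210.

210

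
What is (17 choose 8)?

C(17,8) = (17·16·15·14·13·12·11·10) / 8! = 980179200 / 40320 = 24310.

24310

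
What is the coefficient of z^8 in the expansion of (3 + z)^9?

The general term is C(9,j)·(3)^j·(z)^(9-j); the z^8 term has j = 1.
C(9,1) = 9.
Coefficient = C(9,1) · 3^1 = 9 · 3 = 27.

27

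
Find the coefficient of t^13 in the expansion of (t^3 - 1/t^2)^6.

-6

General term: C(6,j)·(t^3)^j·(-1/t^2)^(6-j), with t-exponent 3j − 2(6−j) = 5j − 12.
Set 5j − 12 = 13: j = 5.
C(6,5) = 6; 1^5 = 1; (-1)^1 = -1.
Coefficient = 6 · 1 · (-1) = -6.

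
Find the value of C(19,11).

C(19,11) = C(19,8) by symmetry.
C(19,8) = (19·18·17·16·15·14·13·12) / 8! = 3047466240 / 40320 = 75582.

75582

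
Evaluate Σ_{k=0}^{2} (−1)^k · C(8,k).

The partial alternating sum Σ_{k=0}^{2} (−1)^k C(8,k) = (−1)^2 C(7,2) = 21.

21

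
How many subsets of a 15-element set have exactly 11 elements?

Choose the 11 positions: C(15,11) = 1365.

1365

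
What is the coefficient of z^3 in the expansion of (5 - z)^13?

-2792968750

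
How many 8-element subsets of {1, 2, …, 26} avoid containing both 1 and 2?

1427679

All 8-subsets: C(26,8) = 1562275. Those containing both fixed elements: C(24,6) = 134596.
1562275 − 134596 = 1427679.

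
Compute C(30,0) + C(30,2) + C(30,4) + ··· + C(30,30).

Half of (1+1)^30 + (1−1)^30 gives the even-index sum: 2^29 = 536870912.

536870912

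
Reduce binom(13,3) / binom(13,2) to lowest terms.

11/3

C(n,k+1)/C(n,k) = (n−k)/(k+1) = (13−2)/(2+1) = 11/3.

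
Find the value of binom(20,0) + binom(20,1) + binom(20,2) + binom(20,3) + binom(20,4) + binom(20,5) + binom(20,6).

60460

1 + 20 + 190 + 1140 + 4845 + 15504 + 38760 = 60460.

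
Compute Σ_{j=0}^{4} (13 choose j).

1093

1 + 13 + 78 + 286 + 715 = 1093.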